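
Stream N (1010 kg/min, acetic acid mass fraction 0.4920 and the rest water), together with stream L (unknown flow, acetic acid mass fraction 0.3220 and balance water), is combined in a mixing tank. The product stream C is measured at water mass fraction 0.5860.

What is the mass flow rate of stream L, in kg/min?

Let L be the unknown flow. Total out = 1010 + L.
water balance: 513.08 + 0.678·L = 0.586·(1010 + L)
(0.678 − 0.586)·L = 0.586×1010 − 513.08 = 78.78
L = 78.78 / 0.092 = 856.3 kg/min

856.3 kg/min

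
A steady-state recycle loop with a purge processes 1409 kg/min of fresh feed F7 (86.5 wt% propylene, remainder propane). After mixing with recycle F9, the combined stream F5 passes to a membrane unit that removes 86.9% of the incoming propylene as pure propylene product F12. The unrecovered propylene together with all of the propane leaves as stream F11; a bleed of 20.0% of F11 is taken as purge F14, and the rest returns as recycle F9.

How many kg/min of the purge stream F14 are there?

225.9 kg/min

propane enters only via F7 and leaves only via the purge: 1409×0.135 = 0.200×(propane in F11), and the membrane unit passes all propane, so propane in F5 = propane in F11 = 951.07 kg/min.
propylene in F5: m_A = 1409×0.865 + (1−0.200)·(1−0.869)·m_A, so m_A = 1218.8/0.8952 = 1361.5 kg/min.
F11 = (1−0.869)×1361.5 + 951.07 = 1129.4 kg/min.
Purge F14 = 0.200×1129.4 = 225.89 kg/min.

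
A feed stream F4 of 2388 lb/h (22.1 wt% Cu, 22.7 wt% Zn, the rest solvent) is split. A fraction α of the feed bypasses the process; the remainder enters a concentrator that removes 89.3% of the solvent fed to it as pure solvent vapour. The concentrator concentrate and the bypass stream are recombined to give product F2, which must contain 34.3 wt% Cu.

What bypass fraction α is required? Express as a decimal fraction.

0.278

All 2388×0.221 = 527.75 lb/h of Cu reaches F2, so F2 = 527.75/0.343 = 1538.6 lb/h and vapour = 849.38 lb/h.
The evaporator receives (1−α)·2388 of feed at 0.552 solvent and removes 0.893 of that solvent:
0.893×0.552×(1−α)×2388 = 849.38
(1−α) = 849.38/1177.1 = 0.7216;  α = 0.2784.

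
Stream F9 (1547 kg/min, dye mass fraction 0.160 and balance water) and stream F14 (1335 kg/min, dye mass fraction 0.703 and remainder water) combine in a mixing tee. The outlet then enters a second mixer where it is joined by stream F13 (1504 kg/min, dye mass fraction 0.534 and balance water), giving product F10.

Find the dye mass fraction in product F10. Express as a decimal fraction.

0.454

Overall, product flow = 4386 kg/min.
dye in = 1547×0.160 + 1335×0.703 + 1504×0.534 = 1989.2 kg/min.
dye fraction in F10 = 0.454.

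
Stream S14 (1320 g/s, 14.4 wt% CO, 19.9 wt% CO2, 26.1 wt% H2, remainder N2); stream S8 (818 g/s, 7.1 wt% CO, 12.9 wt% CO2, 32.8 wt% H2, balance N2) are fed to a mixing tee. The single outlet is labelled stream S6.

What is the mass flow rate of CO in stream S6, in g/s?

248.2 g/s

CO out = CO in = 1320×0.144 + 818×0.071 = 248.16 g/s.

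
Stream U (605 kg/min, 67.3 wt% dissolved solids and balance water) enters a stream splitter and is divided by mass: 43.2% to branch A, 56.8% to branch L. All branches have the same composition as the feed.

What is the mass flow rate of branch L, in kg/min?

Branch L flow = 0.568×605 = 343.64 kg/min.

343.6 kg/min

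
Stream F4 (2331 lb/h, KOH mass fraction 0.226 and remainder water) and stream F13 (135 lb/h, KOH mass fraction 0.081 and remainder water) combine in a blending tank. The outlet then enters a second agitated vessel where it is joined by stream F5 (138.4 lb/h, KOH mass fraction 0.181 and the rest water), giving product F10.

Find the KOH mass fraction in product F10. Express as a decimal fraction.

Overall, product flow = 2604.4 lb/h.
KOH in = 2331×0.226 + 135×0.081 + 138.4×0.181 = 562.79 lb/h.
KOH fraction in F10 = 0.216.

0.216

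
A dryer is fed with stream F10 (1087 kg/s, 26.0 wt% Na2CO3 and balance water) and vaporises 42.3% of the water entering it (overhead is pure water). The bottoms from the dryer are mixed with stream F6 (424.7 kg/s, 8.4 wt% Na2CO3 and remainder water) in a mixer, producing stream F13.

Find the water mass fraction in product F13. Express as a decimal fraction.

0.728

Vapour removed = 0.423×0.740×1087 = 340.25 kg/s; concentrate = 746.75 kg/s.
water reaching the mixer = 464.13 (from concentrate) + 424.7×0.916 = 853.15 kg/s.
Product flow = 746.75 + 424.7 = 1171.4 kg/s; water fraction = 0.728.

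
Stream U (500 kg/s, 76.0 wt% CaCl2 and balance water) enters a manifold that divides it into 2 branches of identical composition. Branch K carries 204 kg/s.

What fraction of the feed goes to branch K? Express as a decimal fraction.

0.408

Fraction to K = 204/500 = 0.4080.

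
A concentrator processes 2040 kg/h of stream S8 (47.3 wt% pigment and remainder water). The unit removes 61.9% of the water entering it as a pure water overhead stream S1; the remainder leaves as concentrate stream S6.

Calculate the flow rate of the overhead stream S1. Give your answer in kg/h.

665.5 kg/h

water entering = 2040×0.527 = 1075.1 kg/h; overhead removed = 0.619×1075.1 = 665.47 kg/h.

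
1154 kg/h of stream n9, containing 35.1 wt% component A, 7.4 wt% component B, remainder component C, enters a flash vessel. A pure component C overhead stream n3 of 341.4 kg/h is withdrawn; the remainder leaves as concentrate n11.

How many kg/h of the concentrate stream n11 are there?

812.6 kg/h

Concentrate = 1154 − 341.4 = 812.6 kg/h.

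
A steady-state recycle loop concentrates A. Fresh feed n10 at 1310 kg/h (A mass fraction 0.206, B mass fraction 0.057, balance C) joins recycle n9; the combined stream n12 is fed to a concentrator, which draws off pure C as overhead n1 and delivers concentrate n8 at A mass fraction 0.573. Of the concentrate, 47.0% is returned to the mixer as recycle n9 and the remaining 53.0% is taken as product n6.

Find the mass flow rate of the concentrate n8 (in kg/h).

Overall A balance (none leaves overhead): A in fresh feed = A in product, i.e. 1310×0.206 = (1−0.470)·n8·0.573.
n8 = 269.86/(0.573×0.530) = 888.6 kg/h.

888.6 kg/h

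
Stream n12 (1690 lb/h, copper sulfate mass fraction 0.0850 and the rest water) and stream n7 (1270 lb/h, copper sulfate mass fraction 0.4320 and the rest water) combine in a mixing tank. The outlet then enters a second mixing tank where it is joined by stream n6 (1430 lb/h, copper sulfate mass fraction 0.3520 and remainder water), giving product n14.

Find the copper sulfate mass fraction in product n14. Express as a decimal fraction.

0.2724

Overall, product flow = 4390 lb/h.
copper sulfate in = 1690×0.085 + 1270×0.432 + 1430×0.352 = 1195.6 lb/h.
copper sulfate fraction in n14 = 0.2724.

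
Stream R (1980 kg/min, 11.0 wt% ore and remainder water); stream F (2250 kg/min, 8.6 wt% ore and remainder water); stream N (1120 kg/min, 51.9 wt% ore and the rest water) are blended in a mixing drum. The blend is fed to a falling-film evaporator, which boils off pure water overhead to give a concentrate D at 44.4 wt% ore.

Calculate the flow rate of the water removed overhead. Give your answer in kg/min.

ore entering = 1980×0.110 + 2250×0.086 + 1120×0.519 = 992.58 kg/min.
All ore reports to D, so D = 992.58/0.444 = 2235.5 kg/min.
Total feed = 5350 kg/min; overhead = 5350 − 2235.5 = 3114.5 kg/min.

3114 kg/min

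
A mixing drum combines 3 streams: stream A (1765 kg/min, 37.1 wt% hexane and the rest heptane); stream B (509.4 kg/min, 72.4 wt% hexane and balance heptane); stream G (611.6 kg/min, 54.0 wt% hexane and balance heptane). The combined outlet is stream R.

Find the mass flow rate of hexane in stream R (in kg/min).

1354 kg/min

hexane out = hexane in = 1765×0.371 + 509.4×0.724 + 611.6×0.540 = 1353.9 kg/min.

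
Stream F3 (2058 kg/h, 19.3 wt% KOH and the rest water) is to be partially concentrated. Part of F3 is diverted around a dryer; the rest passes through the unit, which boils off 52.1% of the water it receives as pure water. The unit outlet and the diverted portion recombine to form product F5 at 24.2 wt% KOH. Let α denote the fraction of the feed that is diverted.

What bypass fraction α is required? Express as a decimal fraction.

All 2058×0.193 = 397.19 kg/h of KOH reaches F5, so F5 = 397.19/0.242 = 1641.3 kg/h and vapour = 416.7 kg/h.
The evaporator receives (1−α)·2058 of feed at 0.807 water and removes 0.521 of that water:
0.521×0.807×(1−α)×2058 = 416.7
(1−α) = 416.7/865.28 = 0.4816;  α = 0.5184.

0.518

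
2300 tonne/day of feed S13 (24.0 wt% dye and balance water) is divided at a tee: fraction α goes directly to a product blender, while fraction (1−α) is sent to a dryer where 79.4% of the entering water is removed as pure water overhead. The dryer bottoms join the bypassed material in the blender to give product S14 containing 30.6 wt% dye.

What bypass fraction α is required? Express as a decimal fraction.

All 2300×0.240 = 552 tonne/day of dye reaches S14, so S14 = 552/0.306 = 1803.9 tonne/day and vapour = 496.08 tonne/day.
The evaporator receives (1−α)·2300 of feed at 0.760 water and removes 0.794 of that water:
0.794×0.760×(1−α)×2300 = 496.08
(1−α) = 496.08/1387.9 = 0.3574;  α = 0.6426.

0.643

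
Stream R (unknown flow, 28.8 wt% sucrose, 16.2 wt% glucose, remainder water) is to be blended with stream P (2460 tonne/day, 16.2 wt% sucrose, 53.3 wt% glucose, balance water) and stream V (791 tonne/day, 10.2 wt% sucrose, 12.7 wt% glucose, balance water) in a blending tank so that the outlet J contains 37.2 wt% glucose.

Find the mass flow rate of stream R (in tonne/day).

963.2 tonne/day

Let R be the unknown flow. Total out = 3251 + R.
glucose balance: 1411.6 + 0.162·R = 0.372·(3251 + R)
(0.162 − 0.372)·R = 0.372×3251 − 1411.6 = -202.27
R = -202.27 / -0.210 = 963.17 tonne/day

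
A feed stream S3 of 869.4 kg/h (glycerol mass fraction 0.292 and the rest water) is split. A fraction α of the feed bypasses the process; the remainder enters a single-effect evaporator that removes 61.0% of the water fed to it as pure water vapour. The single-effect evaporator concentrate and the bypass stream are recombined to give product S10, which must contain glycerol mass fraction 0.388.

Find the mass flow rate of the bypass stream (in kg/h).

371.3 kg/h

All 869.4×0.292 = 253.86 kg/h of glycerol reaches S10, so S10 = 253.86/0.388 = 654.29 kg/h and vapour = 215.11 kg/h.
The evaporator receives (1−α)·869.4 of feed at 0.708 water and removes 0.610 of that water:
0.610×0.708×(1−α)×869.4 = 215.11
(1−α) = 215.11/375.48 = 0.5729;  α = 0.4271.
Bypass flow = 0.4271×869.4 = 371.32 kg/h.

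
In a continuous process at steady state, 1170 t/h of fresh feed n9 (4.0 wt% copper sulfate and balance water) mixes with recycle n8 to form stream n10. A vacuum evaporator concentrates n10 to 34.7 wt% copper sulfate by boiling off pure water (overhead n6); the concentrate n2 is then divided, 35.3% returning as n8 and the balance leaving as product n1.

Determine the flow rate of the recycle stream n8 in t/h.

Overall copper sulfate balance (none leaves overhead): copper sulfate in fresh feed = copper sulfate in product, i.e. 1170×0.040 = (1−0.353)·n2·0.347.
n2 = 46.8/(0.347×0.647) = 208.45 t/h.
Recycle n8 = 0.353×208.45 = 73.585 t/h.

73.58 t/h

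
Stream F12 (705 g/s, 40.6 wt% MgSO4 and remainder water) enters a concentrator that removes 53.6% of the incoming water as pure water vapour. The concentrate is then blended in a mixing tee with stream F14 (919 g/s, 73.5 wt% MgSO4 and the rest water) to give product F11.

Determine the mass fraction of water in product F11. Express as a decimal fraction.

Vapour removed = 0.536×0.594×705 = 224.46 g/s; concentrate = 480.54 g/s.
water reaching the mixer = 194.31 (from concentrate) + 919×0.265 = 437.84 g/s.
Product flow = 480.54 + 919 = 1399.5 g/s; water fraction = 0.313.

0.313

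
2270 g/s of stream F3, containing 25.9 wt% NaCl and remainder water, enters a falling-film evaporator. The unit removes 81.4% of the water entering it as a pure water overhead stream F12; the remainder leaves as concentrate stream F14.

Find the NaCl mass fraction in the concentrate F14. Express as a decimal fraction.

NaCl is not removed: 2270×0.259 = 587.93 g/s of NaCl enters F14.
water entering = 2270×0.741 = 1682.1 g/s; overhead removed = 0.814×1682.1 = 1369.2 g/s.
Concentrate = 2270 − 1369.2 = 900.8 g/s.
Mass fraction = 587.93/900.8 = 0.653.

0.653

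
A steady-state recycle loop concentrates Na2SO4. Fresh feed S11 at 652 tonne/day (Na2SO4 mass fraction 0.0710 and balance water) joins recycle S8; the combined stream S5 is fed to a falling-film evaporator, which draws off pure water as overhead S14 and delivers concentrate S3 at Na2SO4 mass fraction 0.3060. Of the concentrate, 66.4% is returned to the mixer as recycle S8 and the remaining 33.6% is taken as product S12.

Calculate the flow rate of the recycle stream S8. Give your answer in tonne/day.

Overall Na2SO4 balance (none leaves overhead): Na2SO4 in fresh feed = Na2SO4 in product, i.e. 652×0.071 = (1−0.664)·S3·0.306.
S3 = 46.292/(0.306×0.336) = 450.24 tonne/day.
Recycle S8 = 0.664×450.24 = 298.96 tonne/day.

299 tonne/day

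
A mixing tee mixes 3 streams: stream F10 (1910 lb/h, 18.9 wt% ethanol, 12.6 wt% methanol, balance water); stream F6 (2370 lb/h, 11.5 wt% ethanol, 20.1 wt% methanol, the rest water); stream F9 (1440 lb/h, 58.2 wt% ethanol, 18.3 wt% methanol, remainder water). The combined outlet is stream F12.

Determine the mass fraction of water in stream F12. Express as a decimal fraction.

Total flow out = 1910 + 2370 + 1440 = 5720 lb/h.
water in = 1910×0.685 + 2370×0.684 + 1440×0.235 = 3267.8 lb/h.
water mass fraction in F12 = 3267.8/5720 = 0.5713.

0.5713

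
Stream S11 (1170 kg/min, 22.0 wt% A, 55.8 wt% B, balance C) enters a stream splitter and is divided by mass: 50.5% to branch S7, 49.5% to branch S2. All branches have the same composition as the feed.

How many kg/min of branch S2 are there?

579.1 kg/min

Branch S2 flow = 0.495×1170 = 579.15 kg/min.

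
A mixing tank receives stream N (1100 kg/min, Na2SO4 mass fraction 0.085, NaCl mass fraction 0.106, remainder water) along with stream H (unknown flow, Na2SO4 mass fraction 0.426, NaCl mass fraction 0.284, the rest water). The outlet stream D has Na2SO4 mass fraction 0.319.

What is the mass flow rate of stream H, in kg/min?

Let H be the unknown flow. Total out = 1100 + H.
Na2SO4 balance: 93.5 + 0.426·H = 0.319·(1100 + H)
(0.426 − 0.319)·H = 0.319×1100 − 93.5 = 257.4
H = 257.4 / 0.107 = 2405.6 kg/min

2406 kg/min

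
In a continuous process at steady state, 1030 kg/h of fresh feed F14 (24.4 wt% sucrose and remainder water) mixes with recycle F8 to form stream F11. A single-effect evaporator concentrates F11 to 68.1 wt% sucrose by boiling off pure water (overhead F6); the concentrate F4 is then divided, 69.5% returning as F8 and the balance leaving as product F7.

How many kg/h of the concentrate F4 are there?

1210 kg/h

Overall sucrose balance (none leaves overhead): sucrose in fresh feed = sucrose in product, i.e. 1030×0.244 = (1−0.695)·F4·0.681.
F4 = 251.32/(0.681×0.305) = 1210 kg/h.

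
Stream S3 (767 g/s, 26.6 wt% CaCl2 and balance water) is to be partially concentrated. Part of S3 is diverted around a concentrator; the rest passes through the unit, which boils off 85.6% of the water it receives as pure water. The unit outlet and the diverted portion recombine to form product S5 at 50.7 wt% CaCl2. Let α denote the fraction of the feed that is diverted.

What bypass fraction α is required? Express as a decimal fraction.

0.243

All 767×0.266 = 204.02 g/s of CaCl2 reaches S5, so S5 = 204.02/0.507 = 402.41 g/s and vapour = 364.59 g/s.
The evaporator receives (1−α)·767 of feed at 0.734 water and removes 0.856 of that water:
0.856×0.734×(1−α)×767 = 364.59
(1−α) = 364.59/481.91 = 0.7566;  α = 0.2434.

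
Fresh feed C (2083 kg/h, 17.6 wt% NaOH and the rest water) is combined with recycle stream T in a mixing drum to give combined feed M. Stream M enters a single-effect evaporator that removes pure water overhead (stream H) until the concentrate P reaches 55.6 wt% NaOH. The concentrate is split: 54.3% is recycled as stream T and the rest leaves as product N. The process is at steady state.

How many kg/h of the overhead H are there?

Overall NaOH balance (none leaves overhead): NaOH in fresh feed = NaOH in product, i.e. 2083×0.176 = (1−0.543)·P·0.556.
P = 366.61/(0.556×0.457) = 1442.8 kg/h.
Recycle T = 0.543×1442.8 = 783.45 kg/h.
Combined feed M = 2083 + 783.45 = 2866.4 kg/h.
Overhead H = M − P = 2866.4 − 1442.8 = 1423.6 kg/h.

1424 kg/h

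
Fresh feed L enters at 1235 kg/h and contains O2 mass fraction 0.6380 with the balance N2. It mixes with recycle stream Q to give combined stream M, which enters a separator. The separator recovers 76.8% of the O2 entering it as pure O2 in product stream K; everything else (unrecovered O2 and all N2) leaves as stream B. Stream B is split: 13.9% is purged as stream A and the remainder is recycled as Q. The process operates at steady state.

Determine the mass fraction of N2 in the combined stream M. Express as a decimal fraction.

N2 enters only via L and leaves only via the purge: 1235×0.362 = 0.139×(N2 in B), and the separator passes all N2, so N2 in M = N2 in B = 3216.3 kg/h.
O2 in M: m_A = 1235×0.638 + (1−0.139)·(1−0.768)·m_A, so m_A = 787.93/0.8002 = 984.61 kg/h.
M = 984.61 + 3216.3 = 4200.9 kg/h.
N2 fraction in M = 3216.3/4200.9 = 0.7656.

0.7656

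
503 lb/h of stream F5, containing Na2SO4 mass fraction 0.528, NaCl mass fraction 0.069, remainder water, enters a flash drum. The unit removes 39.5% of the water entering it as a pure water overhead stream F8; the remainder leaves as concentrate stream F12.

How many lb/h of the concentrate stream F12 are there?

water entering = 503×0.403 = 202.71 lb/h; overhead removed = 0.395×202.71 = 80.07 lb/h.
Concentrate = 503 − 80.07 = 422.93 lb/h.

422.9 lb/h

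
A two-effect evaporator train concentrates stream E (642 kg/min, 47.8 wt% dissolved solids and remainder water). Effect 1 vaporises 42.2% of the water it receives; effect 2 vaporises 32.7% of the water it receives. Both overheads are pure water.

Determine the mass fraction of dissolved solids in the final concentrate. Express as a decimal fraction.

0.702

water in feed = 642×0.522 = 335.12 kg/min.
After stage 1: water left = (1−0.422)×335.12 = 193.7; stream total = 500.58 kg/min.
After stage 2: water left = (1−0.327)×193.7 = 130.36; final concentrate = 437.24 kg/min.
dissolved solids fraction = 306.88/437.24 = 0.702.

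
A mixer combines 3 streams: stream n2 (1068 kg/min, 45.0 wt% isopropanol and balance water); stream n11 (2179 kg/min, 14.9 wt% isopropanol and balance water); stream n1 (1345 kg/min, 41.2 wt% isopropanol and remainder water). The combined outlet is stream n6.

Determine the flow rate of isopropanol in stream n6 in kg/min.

1359 kg/min

isopropanol out = isopropanol in = 1068×0.450 + 2179×0.149 + 1345×0.412 = 1359.4 kg/min.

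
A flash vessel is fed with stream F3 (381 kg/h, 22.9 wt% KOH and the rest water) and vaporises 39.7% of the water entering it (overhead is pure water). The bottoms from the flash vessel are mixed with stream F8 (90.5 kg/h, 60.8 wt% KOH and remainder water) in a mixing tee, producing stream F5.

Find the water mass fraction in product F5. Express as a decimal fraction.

0.599

Vapour removed = 0.397×0.771×381 = 116.62 kg/h; concentrate = 264.38 kg/h.
water reaching the mixer = 177.13 (from concentrate) + 90.5×0.392 = 212.61 kg/h.
Product flow = 264.38 + 90.5 = 354.88 kg/h; water fraction = 0.599.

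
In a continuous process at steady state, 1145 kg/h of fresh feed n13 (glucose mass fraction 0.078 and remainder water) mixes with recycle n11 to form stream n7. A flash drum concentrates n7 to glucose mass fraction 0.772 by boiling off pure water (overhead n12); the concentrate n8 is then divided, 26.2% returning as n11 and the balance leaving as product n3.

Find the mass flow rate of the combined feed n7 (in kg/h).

Overall glucose balance (none leaves overhead): glucose in fresh feed = glucose in product, i.e. 1145×0.078 = (1−0.262)·n8·0.772.
n8 = 89.31/(0.772×0.738) = 156.76 kg/h.
Recycle n11 = 0.262×156.76 = 41.07 kg/h.
Combined feed n7 = 1145 + 41.07 = 1186.1 kg/h.

1186 kg/h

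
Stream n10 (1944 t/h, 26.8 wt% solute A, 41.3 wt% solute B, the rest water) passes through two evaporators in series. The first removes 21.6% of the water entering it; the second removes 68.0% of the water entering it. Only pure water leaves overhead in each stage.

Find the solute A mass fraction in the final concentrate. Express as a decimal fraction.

water in feed = 1944×0.319 = 620.14 t/h.
After stage 1: water left = (1−0.216)×620.14 = 486.19; stream total = 1810.1 t/h.
After stage 2: water left = (1−0.680)×486.19 = 155.58; final concentrate = 1479.4 t/h.
solute A fraction = 520.99/1479.4 = 0.352.

0.352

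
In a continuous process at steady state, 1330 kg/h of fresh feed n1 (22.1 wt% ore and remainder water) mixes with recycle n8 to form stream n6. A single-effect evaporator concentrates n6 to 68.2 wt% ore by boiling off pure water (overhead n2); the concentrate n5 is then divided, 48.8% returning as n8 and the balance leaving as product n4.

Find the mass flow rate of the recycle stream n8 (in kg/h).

410.8 kg/h

Overall ore balance (none leaves overhead): ore in fresh feed = ore in product, i.e. 1330×0.221 = (1−0.488)·n5·0.682.
n5 = 293.93/(0.682×0.512) = 841.76 kg/h.
Recycle n8 = 0.488×841.76 = 410.78 kg/h.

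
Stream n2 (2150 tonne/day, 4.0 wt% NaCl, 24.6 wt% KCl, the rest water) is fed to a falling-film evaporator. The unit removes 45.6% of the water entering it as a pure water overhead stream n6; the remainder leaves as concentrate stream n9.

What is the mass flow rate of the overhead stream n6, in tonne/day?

water entering = 2150×0.714 = 1535.1 tonne/day; overhead removed = 0.456×1535.1 = 700.01 tonne/day.

700 tonne/day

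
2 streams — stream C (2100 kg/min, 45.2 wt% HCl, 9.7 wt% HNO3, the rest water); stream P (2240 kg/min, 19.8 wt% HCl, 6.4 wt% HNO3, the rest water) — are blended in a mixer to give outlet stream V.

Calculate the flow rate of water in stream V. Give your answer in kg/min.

2600 kg/min

water out = water in = 2100×0.451 + 2240×0.738 = 2600.2 kg/min.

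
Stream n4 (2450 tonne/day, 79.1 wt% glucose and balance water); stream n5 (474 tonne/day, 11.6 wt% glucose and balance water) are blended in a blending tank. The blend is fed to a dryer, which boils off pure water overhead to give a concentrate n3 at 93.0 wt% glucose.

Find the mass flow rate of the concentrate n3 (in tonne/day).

2143 tonne/day

glucose entering = 2450×0.791 + 474×0.116 = 1992.9 tonne/day.
All glucose reports to n3, so n3 = 1992.9/0.930 = 2142.9 tonne/day.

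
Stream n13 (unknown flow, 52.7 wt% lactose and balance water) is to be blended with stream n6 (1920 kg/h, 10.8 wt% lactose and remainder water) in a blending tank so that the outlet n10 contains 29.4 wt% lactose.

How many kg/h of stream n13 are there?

1533 kg/h

Let n13 be the unknown flow. Total out = 1920 + n13.
lactose balance: 207.36 + 0.527·n13 = 0.294·(1920 + n13)
(0.527 − 0.294)·n13 = 0.294×1920 − 207.36 = 357.12
n13 = 357.12 / 0.233 = 1532.7 kg/h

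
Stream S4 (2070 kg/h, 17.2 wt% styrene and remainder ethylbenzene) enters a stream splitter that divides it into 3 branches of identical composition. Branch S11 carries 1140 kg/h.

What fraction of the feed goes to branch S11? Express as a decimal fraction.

0.551

Fraction to S11 = 1140/2070 = 0.5507.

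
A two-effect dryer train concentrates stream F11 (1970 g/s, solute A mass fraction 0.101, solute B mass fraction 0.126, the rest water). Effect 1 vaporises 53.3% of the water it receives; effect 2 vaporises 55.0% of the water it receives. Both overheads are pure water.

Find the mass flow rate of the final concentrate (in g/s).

767.2 g/s

water in feed = 1970×0.773 = 1522.8 g/s.
After stage 1: water left = (1−0.533)×1522.8 = 711.15; stream total = 1158.3 g/s.
After stage 2: water left = (1−0.550)×711.15 = 320.02; final concentrate = 767.21 g/s.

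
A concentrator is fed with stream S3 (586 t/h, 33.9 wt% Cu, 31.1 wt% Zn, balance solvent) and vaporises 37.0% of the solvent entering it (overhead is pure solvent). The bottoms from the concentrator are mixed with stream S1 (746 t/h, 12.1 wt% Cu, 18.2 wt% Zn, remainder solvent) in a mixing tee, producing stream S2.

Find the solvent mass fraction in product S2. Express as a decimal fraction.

Vapour removed = 0.370×0.350×586 = 75.887 t/h; concentrate = 510.11 t/h.
solvent reaching the mixer = 129.21 (from concentrate) + 746×0.697 = 649.17 t/h.
Product flow = 510.11 + 746 = 1256.1 t/h; solvent fraction = 0.517.

0.517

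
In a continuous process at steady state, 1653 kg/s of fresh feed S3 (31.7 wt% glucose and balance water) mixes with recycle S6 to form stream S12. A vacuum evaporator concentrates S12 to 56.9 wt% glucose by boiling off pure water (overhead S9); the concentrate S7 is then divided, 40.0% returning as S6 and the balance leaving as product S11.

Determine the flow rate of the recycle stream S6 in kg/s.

613.9 kg/s

Overall glucose balance (none leaves overhead): glucose in fresh feed = glucose in product, i.e. 1653×0.317 = (1−0.400)·S7·0.569.
S7 = 524/(0.569×0.600) = 1534.9 kg/s.
Recycle S6 = 0.400×1534.9 = 613.94 kg/s.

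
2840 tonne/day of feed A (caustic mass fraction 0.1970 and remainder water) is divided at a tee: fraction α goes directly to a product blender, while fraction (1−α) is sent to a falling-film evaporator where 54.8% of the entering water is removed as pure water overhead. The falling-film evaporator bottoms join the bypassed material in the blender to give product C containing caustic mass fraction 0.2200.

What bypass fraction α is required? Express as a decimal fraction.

0.762

All 2840×0.197 = 559.48 tonne/day of caustic reaches C, so C = 559.48/0.220 = 2543.1 tonne/day and vapour = 296.91 tonne/day.
The evaporator receives (1−α)·2840 of feed at 0.803 water and removes 0.548 of that water:
0.548×0.803×(1−α)×2840 = 296.91
(1−α) = 296.91/1249.7 = 0.2376;  α = 0.7624.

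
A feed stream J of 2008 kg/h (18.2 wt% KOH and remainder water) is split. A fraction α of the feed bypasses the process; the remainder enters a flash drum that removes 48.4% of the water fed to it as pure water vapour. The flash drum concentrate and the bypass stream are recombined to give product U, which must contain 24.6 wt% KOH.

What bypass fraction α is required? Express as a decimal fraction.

0.343

All 2008×0.182 = 365.46 kg/h of KOH reaches U, so U = 365.46/0.246 = 1485.6 kg/h and vapour = 522.41 kg/h.
The evaporator receives (1−α)·2008 of feed at 0.818 water and removes 0.484 of that water:
0.484×0.818×(1−α)×2008 = 522.41
(1−α) = 522.41/794.99 = 0.6571;  α = 0.3429.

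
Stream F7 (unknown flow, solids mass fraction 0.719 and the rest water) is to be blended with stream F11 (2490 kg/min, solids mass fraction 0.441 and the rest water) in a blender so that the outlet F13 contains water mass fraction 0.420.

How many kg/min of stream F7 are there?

2490 kg/min

Let F7 be the unknown flow. Total out = 2490 + F7.
water balance: 1391.9 + 0.281·F7 = 0.420·(2490 + F7)
(0.281 − 0.420)·F7 = 0.420×2490 − 1391.9 = -346.11
F7 = -346.11 / -0.139 = 2490 kg/min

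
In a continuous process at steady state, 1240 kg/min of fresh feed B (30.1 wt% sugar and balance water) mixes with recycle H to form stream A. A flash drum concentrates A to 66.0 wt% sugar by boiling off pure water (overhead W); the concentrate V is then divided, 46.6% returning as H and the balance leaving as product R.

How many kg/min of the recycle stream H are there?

493.5 kg/min

Overall sugar balance (none leaves overhead): sugar in fresh feed = sugar in product, i.e. 1240×0.301 = (1−0.466)·V·0.660.
V = 373.24/(0.660×0.534) = 1059 kg/min.
Recycle H = 0.466×1059 = 493.5 kg/min.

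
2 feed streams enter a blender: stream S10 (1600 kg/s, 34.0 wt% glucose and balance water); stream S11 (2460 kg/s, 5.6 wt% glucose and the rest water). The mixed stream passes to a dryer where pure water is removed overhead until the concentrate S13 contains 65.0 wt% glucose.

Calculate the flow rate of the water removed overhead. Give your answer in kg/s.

3011 kg/s

glucose entering = 1600×0.340 + 2460×0.056 = 681.76 kg/s.
All glucose reports to S13, so S13 = 681.76/0.650 = 1048.9 kg/s.
Total feed = 4060 kg/s; overhead = 4060 − 1048.9 = 3011.1 kg/s.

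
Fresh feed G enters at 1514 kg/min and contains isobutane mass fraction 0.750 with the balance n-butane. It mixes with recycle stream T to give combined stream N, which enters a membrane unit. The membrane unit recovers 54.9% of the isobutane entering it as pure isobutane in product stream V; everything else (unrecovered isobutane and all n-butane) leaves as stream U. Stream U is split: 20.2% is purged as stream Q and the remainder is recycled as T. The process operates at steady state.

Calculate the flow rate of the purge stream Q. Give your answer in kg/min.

n-butane enters only via G and leaves only via the purge: 1514×0.250 = 0.202×(n-butane in U), and the membrane unit passes all n-butane, so n-butane in N = n-butane in U = 1873.8 kg/min.
isobutane in N: m_A = 1514×0.750 + (1−0.202)·(1−0.549)·m_A, so m_A = 1135.5/0.6401 = 1773.9 kg/min.
U = (1−0.549)×1773.9 + 1873.8 = 2673.8 kg/min.
Purge Q = 0.202×2673.8 = 540.11 kg/min.

540.1 kg/min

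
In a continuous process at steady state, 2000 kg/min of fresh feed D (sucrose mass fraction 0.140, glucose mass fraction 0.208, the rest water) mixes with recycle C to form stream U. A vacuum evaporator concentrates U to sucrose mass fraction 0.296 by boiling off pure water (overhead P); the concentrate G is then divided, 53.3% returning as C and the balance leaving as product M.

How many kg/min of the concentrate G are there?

Overall sucrose balance (none leaves overhead): sucrose in fresh feed = sucrose in product, i.e. 2000×0.140 = (1−0.533)·G·0.296.
G = 280/(0.296×0.467) = 2025.6 kg/min.

2026 kg/min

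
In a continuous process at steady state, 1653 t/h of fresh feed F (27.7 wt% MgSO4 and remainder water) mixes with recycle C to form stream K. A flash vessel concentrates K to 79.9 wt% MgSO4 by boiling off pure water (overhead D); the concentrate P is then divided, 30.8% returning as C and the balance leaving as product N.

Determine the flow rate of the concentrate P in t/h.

828.1 t/h

Overall MgSO4 balance (none leaves overhead): MgSO4 in fresh feed = MgSO4 in product, i.e. 1653×0.277 = (1−0.308)·P·0.799.
P = 457.88/(0.799×0.692) = 828.13 t/h.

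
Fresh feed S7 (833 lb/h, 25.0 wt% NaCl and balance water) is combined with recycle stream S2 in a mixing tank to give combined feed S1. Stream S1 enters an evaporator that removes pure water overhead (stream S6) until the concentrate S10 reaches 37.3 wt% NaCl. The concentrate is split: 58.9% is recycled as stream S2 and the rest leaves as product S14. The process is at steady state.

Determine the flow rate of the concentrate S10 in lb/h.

Overall NaCl balance (none leaves overhead): NaCl in fresh feed = NaCl in product, i.e. 833×0.250 = (1−0.589)·S10·0.373.
S10 = 208.25/(0.373×0.411) = 1358.4 lb/h.

1358 lb/h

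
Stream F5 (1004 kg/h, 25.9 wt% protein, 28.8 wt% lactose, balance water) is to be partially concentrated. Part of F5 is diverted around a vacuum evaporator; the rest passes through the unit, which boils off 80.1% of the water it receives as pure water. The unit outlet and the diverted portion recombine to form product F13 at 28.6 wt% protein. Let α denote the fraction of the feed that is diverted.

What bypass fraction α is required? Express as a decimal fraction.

0.740

All 1004×0.259 = 260.04 kg/h of protein reaches F13, so F13 = 260.04/0.286 = 909.22 kg/h and vapour = 94.783 kg/h.
The evaporator receives (1−α)·1004 of feed at 0.453 water and removes 0.801 of that water:
0.801×0.453×(1−α)×1004 = 94.783
(1−α) = 94.783/364.3 = 0.2602;  α = 0.7398.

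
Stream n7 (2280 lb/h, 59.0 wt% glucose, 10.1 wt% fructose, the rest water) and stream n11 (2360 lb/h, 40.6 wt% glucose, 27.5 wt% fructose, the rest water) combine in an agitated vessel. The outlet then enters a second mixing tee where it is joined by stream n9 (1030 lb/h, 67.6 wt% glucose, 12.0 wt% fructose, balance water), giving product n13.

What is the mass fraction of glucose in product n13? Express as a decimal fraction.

0.529

Overall, product flow = 5670 lb/h.
glucose in = 2280×0.590 + 2360×0.406 + 1030×0.676 = 2999.6 lb/h.
glucose fraction in n13 = 0.529.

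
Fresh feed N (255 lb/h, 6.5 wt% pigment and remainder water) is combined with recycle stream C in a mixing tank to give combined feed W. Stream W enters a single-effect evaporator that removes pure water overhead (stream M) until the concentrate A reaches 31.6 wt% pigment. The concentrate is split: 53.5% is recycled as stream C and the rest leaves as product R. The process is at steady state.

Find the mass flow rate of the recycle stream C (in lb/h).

Overall pigment balance (none leaves overhead): pigment in fresh feed = pigment in product, i.e. 255×0.065 = (1−0.535)·A·0.316.
A = 16.575/(0.316×0.465) = 112.8 lb/h.
Recycle C = 0.535×112.8 = 60.349 lb/h.

60.35 lb/h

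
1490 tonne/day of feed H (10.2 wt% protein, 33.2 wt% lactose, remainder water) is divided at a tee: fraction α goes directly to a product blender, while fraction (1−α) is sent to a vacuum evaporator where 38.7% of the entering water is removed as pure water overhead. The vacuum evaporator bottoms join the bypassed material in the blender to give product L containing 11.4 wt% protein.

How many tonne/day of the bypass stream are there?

774 tonne/day

All 1490×0.102 = 151.98 tonne/day of protein reaches L, so L = 151.98/0.114 = 1333.2 tonne/day and vapour = 156.84 tonne/day.
The evaporator receives (1−α)·1490 of feed at 0.566 water and removes 0.387 of that water:
0.387×0.566×(1−α)×1490 = 156.84
(1−α) = 156.84/326.37 = 0.4806;  α = 0.5194.
Bypass flow = 0.5194×1490 = 773.96 tonne/day.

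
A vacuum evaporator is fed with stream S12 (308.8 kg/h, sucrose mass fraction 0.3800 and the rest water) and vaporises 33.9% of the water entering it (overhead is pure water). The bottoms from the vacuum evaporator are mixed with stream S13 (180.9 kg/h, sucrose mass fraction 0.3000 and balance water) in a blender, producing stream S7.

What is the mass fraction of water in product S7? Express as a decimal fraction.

Vapour removed = 0.339×0.620×308.8 = 64.904 kg/h; concentrate = 243.9 kg/h.
water reaching the mixer = 126.55 (from concentrate) + 180.9×0.700 = 253.18 kg/h.
Product flow = 243.9 + 180.9 = 424.8 kg/h; water fraction = 0.5960.

0.5960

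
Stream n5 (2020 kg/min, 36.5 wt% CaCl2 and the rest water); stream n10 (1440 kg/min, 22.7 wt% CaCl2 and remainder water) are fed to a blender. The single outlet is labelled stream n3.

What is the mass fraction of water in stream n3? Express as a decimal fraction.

0.692

Total flow out = 2020 + 1440 = 3460 kg/min.
water in = 2020×0.635 + 1440×0.773 = 2395.8 kg/min.
water mass fraction in n3 = 2395.8/3460 = 0.692.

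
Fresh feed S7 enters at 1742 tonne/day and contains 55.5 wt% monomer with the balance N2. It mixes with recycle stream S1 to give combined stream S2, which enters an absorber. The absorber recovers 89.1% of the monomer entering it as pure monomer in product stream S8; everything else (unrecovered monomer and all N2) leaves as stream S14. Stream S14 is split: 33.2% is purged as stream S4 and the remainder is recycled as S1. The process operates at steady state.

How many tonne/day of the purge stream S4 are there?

N2 enters only via S7 and leaves only via the purge: 1742×0.445 = 0.332×(N2 in S14), and the absorber passes all N2, so N2 in S2 = N2 in S14 = 2334.9 tonne/day.
monomer in S2: m_A = 1742×0.555 + (1−0.332)·(1−0.891)·m_A, so m_A = 966.81/0.9272 = 1042.7 tonne/day.
S14 = (1−0.891)×1042.7 + 2334.9 = 2448.6 tonne/day.
Purge S4 = 0.332×2448.6 = 812.92 tonne/day.

812.9 tonne/day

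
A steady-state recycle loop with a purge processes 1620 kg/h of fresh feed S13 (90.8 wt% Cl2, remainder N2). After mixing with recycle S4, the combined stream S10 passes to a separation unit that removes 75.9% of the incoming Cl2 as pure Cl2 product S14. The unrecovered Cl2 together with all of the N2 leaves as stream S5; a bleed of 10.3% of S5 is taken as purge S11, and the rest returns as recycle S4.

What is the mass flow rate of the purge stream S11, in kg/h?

195.6 kg/h

N2 enters only via S13 and leaves only via the purge: 1620×0.092 = 0.103×(N2 in S5), and the separation unit passes all N2, so N2 in S10 = N2 in S5 = 1447 kg/h.
Cl2 in S10: m_A = 1620×0.908 + (1−0.103)·(1−0.759)·m_A, so m_A = 1471/0.7838 = 1876.6 kg/h.
S5 = (1−0.759)×1876.6 + 1447 = 1899.3 kg/h.
Purge S11 = 0.103×1899.3 = 195.62 kg/h.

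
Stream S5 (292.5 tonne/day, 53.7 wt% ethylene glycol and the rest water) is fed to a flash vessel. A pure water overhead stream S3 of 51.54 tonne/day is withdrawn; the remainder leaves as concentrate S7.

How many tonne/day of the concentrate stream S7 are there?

241 tonne/day

Concentrate = 292.5 − 51.54 = 240.96 tonne/day.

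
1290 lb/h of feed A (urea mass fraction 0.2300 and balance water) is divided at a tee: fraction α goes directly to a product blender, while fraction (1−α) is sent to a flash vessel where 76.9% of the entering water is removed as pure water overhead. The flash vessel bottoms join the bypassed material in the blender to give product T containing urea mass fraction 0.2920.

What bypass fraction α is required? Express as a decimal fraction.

0.641

All 1290×0.230 = 296.7 lb/h of urea reaches T, so T = 296.7/0.292 = 1016.1 lb/h and vapour = 273.9 lb/h.
The evaporator receives (1−α)·1290 of feed at 0.770 water and removes 0.769 of that water:
0.769×0.770×(1−α)×1290 = 273.9
(1−α) = 273.9/763.85 = 0.3586;  α = 0.6414.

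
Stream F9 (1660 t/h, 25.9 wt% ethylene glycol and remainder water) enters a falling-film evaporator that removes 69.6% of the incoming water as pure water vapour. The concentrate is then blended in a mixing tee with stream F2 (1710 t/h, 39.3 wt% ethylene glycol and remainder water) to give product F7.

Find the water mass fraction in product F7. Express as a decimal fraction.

Vapour removed = 0.696×0.741×1660 = 856.12 t/h; concentrate = 803.88 t/h.
water reaching the mixer = 373.94 (from concentrate) + 1710×0.607 = 1411.9 t/h.
Product flow = 803.88 + 1710 = 2513.9 t/h; water fraction = 0.562.

0.562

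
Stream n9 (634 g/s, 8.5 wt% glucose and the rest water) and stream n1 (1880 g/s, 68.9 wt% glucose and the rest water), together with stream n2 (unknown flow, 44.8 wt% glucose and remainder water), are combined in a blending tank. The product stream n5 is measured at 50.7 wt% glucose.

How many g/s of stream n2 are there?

Let n2 be the unknown flow. Total out = 2514 + n2.
glucose balance: 1349.2 + 0.448·n2 = 0.507·(2514 + n2)
(0.448 − 0.507)·n2 = 0.507×2514 − 1349.2 = -74.612
n2 = -74.612 / -0.059 = 1264.6 g/s

1265 g/s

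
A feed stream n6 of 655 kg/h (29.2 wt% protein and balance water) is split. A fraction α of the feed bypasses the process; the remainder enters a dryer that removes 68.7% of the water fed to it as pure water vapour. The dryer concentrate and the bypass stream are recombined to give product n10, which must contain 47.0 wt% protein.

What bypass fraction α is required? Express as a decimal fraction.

0.221

All 655×0.292 = 191.26 kg/h of protein reaches n10, so n10 = 191.26/0.470 = 406.94 kg/h and vapour = 248.06 kg/h.
The evaporator receives (1−α)·655 of feed at 0.708 water and removes 0.687 of that water:
0.687×0.708×(1−α)×655 = 248.06
(1−α) = 248.06/318.59 = 0.7786;  α = 0.2214.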